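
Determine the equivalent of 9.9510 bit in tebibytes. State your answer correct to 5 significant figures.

1.1313e-12 TiB

1 bit = 1.13687e-13 tebibytes.
So 9.9510 × 1.13687e-13 ≈ 1.1313e-12 TiB.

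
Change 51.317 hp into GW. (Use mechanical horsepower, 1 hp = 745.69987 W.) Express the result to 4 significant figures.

3.827e-5 GW

1 hp = 7.45700e-7 GW.
So 51.317 × 7.45700e-7 ≈ 3.827e-5 GW.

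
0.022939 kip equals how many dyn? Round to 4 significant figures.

1.020e+7 dynes

1 kip = 4.44822e+8 dyn.
So 0.022939 × 4.44822e+8 ≈ 1.020e+7 dyn.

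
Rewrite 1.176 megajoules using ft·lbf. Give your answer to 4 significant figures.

1 megajoule = 737562 foot-pounds.
So 1.176 × 737562 ≈ 867400 ft·lbf.

867400 ft·lbf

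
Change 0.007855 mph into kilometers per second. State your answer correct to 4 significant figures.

3.511e-6 kilometers per second

1 mile per hour = 0.000447040 kilometers per second.
0.007855 × 0.000447040 ≈ 3.511e-6 km/s.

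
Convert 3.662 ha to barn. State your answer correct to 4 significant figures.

1 hectare = 1.00000e+32 barns.
So 3.662 × 1.00000e+32 ≈ 3.662e+32 barn.

3.662e+32 barns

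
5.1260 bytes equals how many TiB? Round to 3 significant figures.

4.66 × 10^-12 TiB

1 B = 9.09495 × 10^-13 tebibytes.
5.1260 × 9.09495 × 10^-13 ≈ 4.66 × 10^-12 TiB.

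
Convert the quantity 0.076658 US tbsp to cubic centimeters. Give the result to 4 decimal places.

1.1335 cubic centimeters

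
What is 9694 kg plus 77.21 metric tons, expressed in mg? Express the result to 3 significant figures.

8.69 × 10^10 milligrams

9694 kg = 9.69400 × 10^9 mg and 77.21 t = 7.72100 × 10^10 mg.
9.69400 × 10^9 + 7.72100 × 10^10 ≈ 8.69 × 10^10 mg.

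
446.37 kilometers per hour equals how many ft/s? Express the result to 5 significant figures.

406.80 ft/s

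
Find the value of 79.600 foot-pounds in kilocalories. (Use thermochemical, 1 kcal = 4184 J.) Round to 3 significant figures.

0.0258 kilocalories

1 ft·lbf = 0.000324048 kcal.
79.600 × 0.000324048 ≈ 0.0258 kcal.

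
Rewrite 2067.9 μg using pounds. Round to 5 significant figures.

4.5589e-6 pounds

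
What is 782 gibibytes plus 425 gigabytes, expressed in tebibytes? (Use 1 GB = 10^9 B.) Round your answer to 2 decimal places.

1.15 TiB

782 GiB = 0.763672 TiB and 425 GB = 0.386535 TiB.
0.763672 + 0.386535 ≈ 1.15 TiB.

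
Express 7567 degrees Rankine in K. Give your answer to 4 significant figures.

°R = K × 9/5.
Applying the formula gives 4204 K.

4204 K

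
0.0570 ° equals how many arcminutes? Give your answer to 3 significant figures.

1 ° = 60.0000 arcminutes.
So 0.0570 × 60.0000 ≈ 3.42 arcmin.

3.42 arcmin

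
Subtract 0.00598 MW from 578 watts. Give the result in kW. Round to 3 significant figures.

578 W = 0.578000 kW and 0.00598 MW = 5.98000 kW.
0.578000 − 5.98000 ≈ -5.40 kW.

-5.40 kW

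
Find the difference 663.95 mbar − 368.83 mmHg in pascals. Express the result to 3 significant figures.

17200 pascals

663.95 mbar = 66395.0 Pa and 368.83 mmHg = 49173.3 Pa.
66395.0 − 49173.3 ≈ 17200 Pa.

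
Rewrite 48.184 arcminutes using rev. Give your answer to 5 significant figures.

0.0022307 rev

1 arcmin = 4.62963e-5 rev.
Thus 48.184 × 4.62963e-5 ≈ 0.0022307 rev.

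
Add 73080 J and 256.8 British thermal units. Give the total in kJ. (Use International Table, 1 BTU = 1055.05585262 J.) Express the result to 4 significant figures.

73080 J = 73.0800 kJ and 256.8 BTU = 270.938 kJ.
73.0800 + 270.938 ≈ 344.0 kJ.

344.0 kJ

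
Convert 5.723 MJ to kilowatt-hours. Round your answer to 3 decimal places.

1.590 kWh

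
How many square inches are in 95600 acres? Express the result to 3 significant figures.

1 acre = 6.27264e+6 in².
So 95600 × 6.27264e+6 ≈ 6.00e+11 in².

6.00e+11 square inches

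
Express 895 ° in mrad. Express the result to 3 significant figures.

1 ° = 17.4533 mrad.
Then 895 × 17.4533 ≈ 15600 mrad.

15600 milliradians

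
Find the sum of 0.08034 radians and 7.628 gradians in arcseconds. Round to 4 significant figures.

41290 arcsec

0.08034 rad = 16571.3 arcsec and 7.628 grad = 24714.7 arcsec.
16571.3 + 24714.7 ≈ 41290 arcsec.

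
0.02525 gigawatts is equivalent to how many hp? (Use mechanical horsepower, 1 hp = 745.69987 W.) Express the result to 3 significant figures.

33900 hp

1 gigawatt = 1.34102 × 10^6 horsepower.
So 0.02525 × 1.34102 × 10^6 ≈ 33900 hp.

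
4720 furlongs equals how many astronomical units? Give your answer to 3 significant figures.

1 furlong = 1.34473 × 10^-9 astronomical units.
So 4720 × 1.34473 × 10^-9 ≈ 6.35 × 10^-6 au.

6.35 × 10^-6 au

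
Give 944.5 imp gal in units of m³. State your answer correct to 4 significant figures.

4.294 cubic meters

1 imperial gallon = 0.00454609 cubic meters.
Then 944.5 × 0.00454609 ≈ 4.294 m³.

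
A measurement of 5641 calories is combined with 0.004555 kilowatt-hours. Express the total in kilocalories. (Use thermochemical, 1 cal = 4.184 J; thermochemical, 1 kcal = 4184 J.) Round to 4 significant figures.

9.560 kcal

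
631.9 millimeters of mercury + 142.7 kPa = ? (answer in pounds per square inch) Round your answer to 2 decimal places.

32.92 pounds per square inch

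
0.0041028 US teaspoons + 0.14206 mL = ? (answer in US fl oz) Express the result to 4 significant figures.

0.005487 US fl oz

0.0041028 US tsp = 0.000683800 US fl oz and 0.14206 mL = 0.00480362 US fl oz.
0.000683800 + 0.00480362 ≈ 0.005487 US fl oz.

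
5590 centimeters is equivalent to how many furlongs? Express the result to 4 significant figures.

1 cm = 4.97097e-5 furlong.
Then 5590 × 4.97097e-5 ≈ 0.2779 furlong.

0.2779 furlong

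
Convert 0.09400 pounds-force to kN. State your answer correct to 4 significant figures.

0.0004181 kilonewtons

1 lbf = 0.00444822 kN.
0.09400 × 0.00444822 ≈ 0.0004181 kN.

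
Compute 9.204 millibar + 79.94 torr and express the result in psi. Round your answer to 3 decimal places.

1.679 pounds per square inch

9.204 mbar = 0.133493 psi and 79.94 torr = 1.54578 psi.
0.133493 + 1.54578 ≈ 1.679 psi.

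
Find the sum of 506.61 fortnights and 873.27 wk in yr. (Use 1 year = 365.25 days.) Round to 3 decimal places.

36.154 years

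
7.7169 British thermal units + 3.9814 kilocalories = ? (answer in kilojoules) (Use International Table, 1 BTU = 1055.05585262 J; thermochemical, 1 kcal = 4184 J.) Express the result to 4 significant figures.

7.7169 BTU = 8.14176 kJ and 3.9814 kcal = 16.6582 kJ.
8.14176 + 16.6582 ≈ 24.80 kJ.

24.80 kJ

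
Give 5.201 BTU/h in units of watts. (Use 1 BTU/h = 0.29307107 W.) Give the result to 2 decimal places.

1.52 W

1 BTU per hour = 0.293071 watts.
Thus 5.201 × 0.293071 ≈ 1.52 W.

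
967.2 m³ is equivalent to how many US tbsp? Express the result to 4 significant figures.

6.541e+7 US tablespoons

1 m³ = 67628.0 US tablespoons.
967.2 × 67628.0 ≈ 6.541e+7 US tbsp.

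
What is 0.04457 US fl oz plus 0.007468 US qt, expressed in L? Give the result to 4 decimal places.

0.04457 US fl oz = 0.00131809 L and 0.007468 US qt = 0.00706736 L.
0.00131809 + 0.00706736 ≈ 0.0084 L.

0.0084 L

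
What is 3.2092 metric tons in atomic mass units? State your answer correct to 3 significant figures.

1.93 × 10^30 u

1 t = 6.02214 × 10^29 u.
So 3.2092 × 6.02214 × 10^29 ≈ 1.93 × 10^30 u.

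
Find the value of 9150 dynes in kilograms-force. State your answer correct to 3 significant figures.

0.00933 kilograms-force

1 dyne = 1.01972 × 10^-6 kgf.
So 9150 × 1.01972 × 10^-6 ≈ 0.00933 kgf.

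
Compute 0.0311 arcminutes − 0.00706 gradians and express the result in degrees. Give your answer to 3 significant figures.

-0.00584 °

0.0311 arcmin = 0.000518333 ° and 0.00706 grad = 0.00635400 °.
0.000518333 − 0.00635400 ≈ -0.00584 °.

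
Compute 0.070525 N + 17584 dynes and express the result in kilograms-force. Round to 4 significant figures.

0.02512 kgf

0.070525 N = 0.00719155 kgf and 17584 dyn = 0.0179307 kgf.
0.00719155 + 0.0179307 ≈ 0.02512 kgf.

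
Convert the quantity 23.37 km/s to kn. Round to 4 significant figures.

1 kilometer per second = 1943.84 kn.
So 23.37 × 1943.84 ≈ 45430 kn.

45430 knots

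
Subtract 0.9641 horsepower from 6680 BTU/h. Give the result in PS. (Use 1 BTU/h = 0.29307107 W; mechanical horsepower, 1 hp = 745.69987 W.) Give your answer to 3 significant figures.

1.68 PS

6680 BTU/h = 2.66175 PS and 0.9641 hp = 0.977472 PS.
2.66175 − 0.977472 ≈ 1.68 PS.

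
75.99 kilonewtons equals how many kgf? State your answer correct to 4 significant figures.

1 kilonewton = 101.972 kilograms-force.
So 75.99 × 101.972 ≈ 7749 kgf.

7749 kilograms-force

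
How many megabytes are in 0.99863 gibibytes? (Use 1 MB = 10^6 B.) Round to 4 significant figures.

1 GiB = 1073.74 MB.
Thus 0.99863 × 1073.74 ≈ 1072 MB.

1072 MB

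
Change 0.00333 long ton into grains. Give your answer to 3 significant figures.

1 long ton = 1.56800 × 10^7 gr.
So 0.00333 × 1.56800 × 10^7 ≈ 52200 gr.

52200 grains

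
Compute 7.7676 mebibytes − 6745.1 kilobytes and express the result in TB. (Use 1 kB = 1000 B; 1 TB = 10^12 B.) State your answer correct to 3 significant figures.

1.40e-6 TB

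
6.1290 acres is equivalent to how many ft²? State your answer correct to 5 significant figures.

266980 square feet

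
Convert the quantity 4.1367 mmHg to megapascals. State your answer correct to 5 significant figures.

1 millimeter of mercury = 0.000133322 MPa.
Thus 4.1367 × 0.000133322 ≈ 0.00055151 MPa.

0.00055151 MPa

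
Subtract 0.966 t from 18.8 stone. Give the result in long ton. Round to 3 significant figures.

18.8 st = 0.117500 long ton and 0.966 t = 0.950744 long ton.
0.117500 − 0.950744 ≈ -0.833 long ton.

-0.833 long tons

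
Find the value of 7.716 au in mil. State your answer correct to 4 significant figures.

1 au = 5.88968 × 10^15 mil.
7.716 × 5.88968 × 10^15 ≈ 4.544 × 10^16 mil.

4.544 × 10^16 mils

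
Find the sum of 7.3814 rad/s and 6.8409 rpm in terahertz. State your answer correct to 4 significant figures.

7.3814 rad/s = 1.17479 × 10^-12 THz and 6.8409 rpm = 1.14015 × 10^-13 THz.
1.17479 × 10^-12 + 1.14015 × 10^-13 ≈ 1.289 × 10^-12 THz.

1.289 × 10^-12 THz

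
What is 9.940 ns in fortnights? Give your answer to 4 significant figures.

8.218e-15 fortnight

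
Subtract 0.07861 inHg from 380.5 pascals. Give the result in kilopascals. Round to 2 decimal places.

0.11 kilopascals

380.5 Pa = 0.380500 kPa and 0.07861 inHg = 0.266204 kPa.
0.380500 − 0.266204 ≈ 0.11 kPa.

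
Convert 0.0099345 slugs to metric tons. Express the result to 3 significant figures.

0.000145 t

1 slug = 0.0145939 t.
Thus 0.0099345 × 0.0145939 ≈ 0.000145 t.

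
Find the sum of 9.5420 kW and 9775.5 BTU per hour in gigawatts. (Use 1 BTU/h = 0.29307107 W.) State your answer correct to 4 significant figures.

9.5420 kW = 9.54200e-6 GW and 9775.5 BTU/h = 2.86492e-6 GW.
9.54200e-6 + 2.86492e-6 ≈ 1.241e-5 GW.

1.241e-5 GW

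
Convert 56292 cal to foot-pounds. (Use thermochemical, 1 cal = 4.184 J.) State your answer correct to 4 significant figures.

173700 ft·lbf

1 calorie = 3.08596 foot-pounds.
So 56292 × 3.08596 ≈ 173700 ft·lbf.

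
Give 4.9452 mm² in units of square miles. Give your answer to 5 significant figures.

1 square millimeter = 3.86102 × 10^-13 mi².
Thus 4.9452 × 3.86102 × 10^-13 ≈ 1.9094 × 10^-12 mi².

1.9094 × 10^-12 mi²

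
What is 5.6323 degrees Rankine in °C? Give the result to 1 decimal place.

-270.0 degrees Celsius

°R = (°C + 273.15) × 9/5.
Applying the formula gives -270.0 °C.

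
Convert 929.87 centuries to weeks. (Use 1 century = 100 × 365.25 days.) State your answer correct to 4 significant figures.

4.852e+6 weeks

1 century = 5217.86 weeks.
So 929.87 × 5217.86 ≈ 4.852e+6 wk.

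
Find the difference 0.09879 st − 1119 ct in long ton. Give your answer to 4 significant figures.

0.0003972 long ton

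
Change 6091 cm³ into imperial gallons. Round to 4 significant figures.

1 cubic centimeter = 0.000219969 imperial gallons.
So 6091 × 0.000219969 ≈ 1.340 imp gal.

1.340 imperial gallons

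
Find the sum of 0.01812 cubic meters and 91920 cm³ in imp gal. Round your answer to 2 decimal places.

24.21 imperial gallons

0.01812 m³ = 3.98584 imp gal and 91920 cm³ = 20.2196 imp gal.
3.98584 + 20.2196 ≈ 24.21 imp gal.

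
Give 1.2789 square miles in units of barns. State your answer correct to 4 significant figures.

3.312 × 10^34 barn

1 mi² = 2.58999 × 10^34 barns.
Thus 1.2789 × 2.58999 × 10^34 ≈ 3.312 × 10^34 barn.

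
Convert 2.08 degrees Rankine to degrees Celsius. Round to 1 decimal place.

°R = (°C + 273.15) × 9/5.
Applying the formula gives -272.0 °C.

-272.0 °C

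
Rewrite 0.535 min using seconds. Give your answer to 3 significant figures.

32.1 s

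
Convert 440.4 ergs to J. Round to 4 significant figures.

4.404 × 10^-5 joules

1 erg = 1.00000 × 10^-7 J.
Then 440.4 × 1.00000 × 10^-7 ≈ 4.404 × 10^-5 J.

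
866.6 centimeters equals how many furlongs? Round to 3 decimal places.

0.043 furlong

1 cm = 4.97097e-5 furlong.
Then 866.6 × 4.97097e-5 ≈ 0.043 furlong.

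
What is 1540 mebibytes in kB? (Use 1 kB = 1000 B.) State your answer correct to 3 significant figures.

1.61 × 10^6 kB

1 mebibyte = 1048.58 kB.
1540 × 1048.58 ≈ 1.61 × 10^6 kB.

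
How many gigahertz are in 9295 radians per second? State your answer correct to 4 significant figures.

1.479 × 10^-6 gigahertz

1 rad/s = 1.59155 × 10^-10 GHz.
9295 × 1.59155 × 10^-10 ≈ 1.479 × 10^-6 GHz.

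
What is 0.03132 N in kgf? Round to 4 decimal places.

0.0032 kilograms-force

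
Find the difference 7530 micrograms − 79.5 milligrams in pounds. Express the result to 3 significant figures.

-0.000159 pounds

7530 μg = 1.66008e-5 lb and 79.5 mg = 0.000175267 lb.
1.66008e-5 − 0.000175267 ≈ -0.000159 lb.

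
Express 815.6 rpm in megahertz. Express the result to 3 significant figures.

1 revolution per minute = 1.66667e-8 MHz.
Thus 815.6 × 1.66667e-8 ≈ 1.36e-5 MHz.

1.36e-5 megahertz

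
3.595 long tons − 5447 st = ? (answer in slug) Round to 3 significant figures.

-2120 slugs

3.595 long ton = 250.289 slug and 5447 st = 2370.17 slug.
250.289 − 2370.17 ≈ -2120 slug.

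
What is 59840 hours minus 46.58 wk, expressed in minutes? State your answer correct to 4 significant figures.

3.121e+6 minutes

59840 h = 3.59040e+6 min and 46.58 wk = 469526 min.
3.59040e+6 − 469526 ≈ 3.121e+6 min.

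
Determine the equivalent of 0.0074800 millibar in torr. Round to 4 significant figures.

0.005610 torr

1 mbar = 0.750062 torr.
Thus 0.0074800 × 0.750062 ≈ 0.005610 torr.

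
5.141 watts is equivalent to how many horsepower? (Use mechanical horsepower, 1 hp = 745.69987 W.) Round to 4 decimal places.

1 W = 0.00134102 hp.
5.141 × 0.00134102 ≈ 0.0069 hp.

0.0069 horsepower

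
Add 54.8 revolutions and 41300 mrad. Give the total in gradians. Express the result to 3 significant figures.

24500 grad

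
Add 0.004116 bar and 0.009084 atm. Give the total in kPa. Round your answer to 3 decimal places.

1.332 kilopascals

0.004116 bar = 0.411600 kPa and 0.009084 atm = 0.920436 kPa.
0.411600 + 0.920436 ≈ 1.332 kPa.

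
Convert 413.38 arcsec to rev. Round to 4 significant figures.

0.0003190 rev

1 arcsec = 7.71605 × 10^-7 revolutions.
Thus 413.38 × 7.71605 × 10^-7 ≈ 0.0003190 rev.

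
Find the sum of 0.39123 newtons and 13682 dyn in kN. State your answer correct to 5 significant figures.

0.39123 N = 0.000391230 kN and 13682 dyn = 0.000136820 kN.
0.000391230 + 0.000136820 ≈ 0.00052805 kN.

0.00052805 kN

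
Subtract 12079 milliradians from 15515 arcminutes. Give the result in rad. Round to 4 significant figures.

15515 arcmin = 4.51313 rad and 12079 mrad = 12.0790 rad.
4.51313 − 12.0790 ≈ -7.566 rad.

-7.566 radians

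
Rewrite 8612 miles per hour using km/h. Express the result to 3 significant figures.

13900 kilometers per hour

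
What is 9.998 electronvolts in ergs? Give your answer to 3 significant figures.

1.60 × 10^-11 erg

1 eV = 1.60218 × 10^-12 ergs.
9.998 × 1.60218 × 10^-12 ≈ 1.60 × 10^-11 erg.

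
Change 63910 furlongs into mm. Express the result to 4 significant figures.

1.286e+10 mm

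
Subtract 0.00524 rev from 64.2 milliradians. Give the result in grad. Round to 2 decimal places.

64.2 mrad = 4.08710 grad and 0.00524 rev = 2.09600 grad.
4.08710 − 2.09600 ≈ 1.99 grad.

1.99 grad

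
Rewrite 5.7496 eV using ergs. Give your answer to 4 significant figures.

1 eV = 1.60218 × 10^-12 ergs.
5.7496 × 1.60218 × 10^-12 ≈ 9.212 × 10^-12 erg.

9.212 × 10^-12 ergs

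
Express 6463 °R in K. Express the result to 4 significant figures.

3591 K

°R = K × 9/5.
Applying the formula gives 3591 K.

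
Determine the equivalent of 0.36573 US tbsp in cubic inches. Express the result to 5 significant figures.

0.33001 cubic inches

1 US tablespoon = 0.902344 cubic inches.
So 0.36573 × 0.902344 ≈ 0.33001 in³.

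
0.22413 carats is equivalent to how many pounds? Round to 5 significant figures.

9.8824 × 10^-5 lb

1 carat = 0.0004409245 pounds.
Then 0.22413 × 0.0004409245 ≈ 9.8824 × 10^-5 lb.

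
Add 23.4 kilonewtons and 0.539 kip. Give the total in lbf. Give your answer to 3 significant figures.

23.4 kN = 5260.53 lbf and 0.539 kip = 539.000 lbf.
5260.53 + 539.000 ≈ 5800 lbf.

5800 lbf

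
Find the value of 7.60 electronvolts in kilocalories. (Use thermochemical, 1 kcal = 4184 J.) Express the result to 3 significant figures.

2.91e-22 kilocalories

1 eV = 3.82929e-23 kcal.
Thus 7.60 × 3.82929e-23 ≈ 2.91e-22 kcal.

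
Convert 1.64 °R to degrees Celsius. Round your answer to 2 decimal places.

°R = (°C + 273.15) × 9/5.
Applying the formula gives -272.24 °C.

-272.24 °C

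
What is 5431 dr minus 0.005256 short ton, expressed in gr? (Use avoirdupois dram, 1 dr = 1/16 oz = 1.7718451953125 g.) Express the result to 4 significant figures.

5431 dr = 148504 gr and 0.005256 short ton = 73584.0 gr.
148504 − 73584.0 ≈ 74920 gr.

74920 gr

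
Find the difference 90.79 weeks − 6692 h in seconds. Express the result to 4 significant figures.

90.79 wk = 5.49098 × 10^7 s and 6692 h = 2.40912 × 10^7 s.
5.49098 × 10^7 − 2.40912 × 10^7 ≈ 3.082 × 10^7 s.

3.082 × 10^7 seconds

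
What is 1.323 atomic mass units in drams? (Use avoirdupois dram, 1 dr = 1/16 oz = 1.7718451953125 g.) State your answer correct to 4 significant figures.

1 atomic mass unit = 9.37181 × 10^-25 dr.
1.323 × 9.37181 × 10^-25 ≈ 1.240 × 10^-24 dr.

1.240 × 10^-24 drams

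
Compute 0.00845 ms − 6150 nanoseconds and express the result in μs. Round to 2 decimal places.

2.30 μs

0.00845 ms = 8.45000 μs and 6150 ns = 6.15000 μs.
8.45000 − 6.15000 ≈ 2.30 μs.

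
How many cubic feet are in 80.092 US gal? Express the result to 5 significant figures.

1 US gal = 0.133681 ft³.
Then 80.092 × 0.133681 ≈ 10.707 ft³.

10.707 ft³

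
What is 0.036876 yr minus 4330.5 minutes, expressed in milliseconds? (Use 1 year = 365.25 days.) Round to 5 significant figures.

0.036876 yr = 1.16372 × 10^9 ms and 4330.5 min = 2.59830 × 10^8 ms.
1.16372 × 10^9 − 2.59830 × 10^8 ≈ 9.0389 × 10^8 ms.

9.0389 × 10^8 ms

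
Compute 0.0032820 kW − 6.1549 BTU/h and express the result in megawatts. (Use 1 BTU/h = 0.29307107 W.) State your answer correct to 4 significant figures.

0.0032820 kW = 3.28200e-6 MW and 6.1549 BTU/h = 1.80382e-6 MW.
3.28200e-6 − 1.80382e-6 ≈ 1.478e-6 MW.

1.478e-6 MW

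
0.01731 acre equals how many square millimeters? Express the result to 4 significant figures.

1 acre = 4.04686e+9 square millimeters.
Then 0.01731 × 4.04686e+9 ≈ 7.005e+7 mm².

7.005e+7 square millimeters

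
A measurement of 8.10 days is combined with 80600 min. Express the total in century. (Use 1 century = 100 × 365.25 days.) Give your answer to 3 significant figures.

0.00175 centuries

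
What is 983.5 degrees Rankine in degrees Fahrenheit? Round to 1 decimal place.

523.8 °F

°R = °F + 459.67.
Applying the formula gives 523.8 °F.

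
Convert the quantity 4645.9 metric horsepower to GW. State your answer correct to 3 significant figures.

1 PS = 7.35499 × 10^-7 GW.
So 4645.9 × 7.35499 × 10^-7 ≈ 0.00342 GW.

0.00342 GW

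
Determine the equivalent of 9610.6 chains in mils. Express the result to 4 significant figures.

7.612 × 10^9 mils

1 chain = 792000 mil.
9610.6 × 792000 ≈ 7.612 × 10^9 mil.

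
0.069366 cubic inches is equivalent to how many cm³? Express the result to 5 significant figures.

1.1367 cm³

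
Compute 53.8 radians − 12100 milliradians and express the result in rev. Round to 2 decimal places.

6.64 revolutions

53.8 rad = 8.56254 rev and 12100 mrad = 1.92577 rev.
8.56254 − 1.92577 ≈ 6.64 rev.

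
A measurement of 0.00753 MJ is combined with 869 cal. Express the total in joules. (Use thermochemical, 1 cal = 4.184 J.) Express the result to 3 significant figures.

11200 joules

0.00753 MJ = 7530.00 J and 869 cal = 3635.90 J.
7530.00 + 3635.90 ≈ 11200 J.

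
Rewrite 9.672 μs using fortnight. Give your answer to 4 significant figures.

7.996 × 10^-12 fortnight

1 microsecond = 8.26720 × 10^-13 fortnight.
9.672 × 8.26720 × 10^-13 ≈ 7.996 × 10^-12 fortnight.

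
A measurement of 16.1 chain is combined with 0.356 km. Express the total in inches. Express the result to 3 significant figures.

16.1 chain = 12751.2 in and 0.356 km = 14015.7 in.
12751.2 + 14015.7 ≈ 26800 in.

26800 in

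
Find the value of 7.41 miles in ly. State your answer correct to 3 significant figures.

1.26 × 10^-12 ly

1 mile = 1.70108 × 10^-13 light-years.
Thus 7.41 × 1.70108 × 10^-13 ≈ 1.26 × 10^-12 ly.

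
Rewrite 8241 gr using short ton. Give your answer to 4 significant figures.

0.0005886 short tons

1 gr = 7.14286 × 10^-8 short ton.
So 8241 × 7.14286 × 10^-8 ≈ 0.0005886 short ton.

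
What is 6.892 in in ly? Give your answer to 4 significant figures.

1 inch = 2.68478 × 10^-18 ly.
So 6.892 × 2.68478 × 10^-18 ≈ 1.850 × 10^-17 ly.

1.850 × 10^-17 ly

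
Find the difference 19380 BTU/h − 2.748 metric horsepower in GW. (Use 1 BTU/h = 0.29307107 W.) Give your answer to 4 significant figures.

3.659e-6 GW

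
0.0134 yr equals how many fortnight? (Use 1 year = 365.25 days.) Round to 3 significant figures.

0.350 fortnight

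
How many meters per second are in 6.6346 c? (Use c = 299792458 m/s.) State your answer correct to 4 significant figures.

1.989e+9 m/s

1 c = 2.99792e+8 m/s.
Then 6.6346 × 2.99792e+8 ≈ 1.989e+9 m/s.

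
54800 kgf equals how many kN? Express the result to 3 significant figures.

1 kilogram-force = 0.00980665 kilonewtons.
Then 54800 × 0.00980665 ≈ 537 kN.

537 kilonewtons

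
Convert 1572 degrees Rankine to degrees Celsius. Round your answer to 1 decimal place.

°R = (°C + 273.15) × 9/5.
Applying the formula gives 600.2 °C.

600.2 degrees Celsius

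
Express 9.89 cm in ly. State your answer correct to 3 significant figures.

1.05e-17 ly

1 centimeter = 1.05700e-18 light-years.
9.89 × 1.05700e-18 ≈ 1.05e-17 ly.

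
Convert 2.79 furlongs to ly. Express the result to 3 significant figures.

5.93e-14 ly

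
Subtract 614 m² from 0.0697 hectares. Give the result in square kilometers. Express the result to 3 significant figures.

0.0697 ha = 0.000697000 km² and 614 m² = 0.000614000 km².
0.000697000 − 0.000614000 ≈ 8.30e-5 km².

8.30e-5 km²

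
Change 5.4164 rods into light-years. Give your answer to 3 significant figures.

2.88e-15 light-years

1 rod = 5.31587e-16 ly.
Thus 5.4164 × 5.31587e-16 ≈ 2.88e-15 ly.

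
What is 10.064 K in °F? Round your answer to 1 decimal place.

-441.6 °F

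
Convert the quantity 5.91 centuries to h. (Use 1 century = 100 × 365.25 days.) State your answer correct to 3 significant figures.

5.18e+6 h

1 century = 876600 h.
Then 5.91 × 876600 ≈ 5.18e+6 h.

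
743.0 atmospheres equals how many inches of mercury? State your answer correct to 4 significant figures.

22230 inHg

1 atm = 29.9213 inches of mercury.
So 743.0 × 29.9213 ≈ 22230 inHg.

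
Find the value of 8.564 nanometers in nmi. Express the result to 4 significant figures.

4.624 × 10^-12 nautical miles

1 nanometer = 5.39957 × 10^-13 nautical miles.
So 8.564 × 5.39957 × 10^-13 ≈ 4.624 × 10^-12 nmi.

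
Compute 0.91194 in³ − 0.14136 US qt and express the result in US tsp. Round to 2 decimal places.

0.91194 in³ = 3.03190 US tsp and 0.14136 US qt = 27.1411 US tsp.
3.03190 − 27.1411 ≈ -24.11 US tsp.

-24.11 US tsp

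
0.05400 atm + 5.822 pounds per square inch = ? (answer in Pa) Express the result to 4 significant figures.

45610 Pa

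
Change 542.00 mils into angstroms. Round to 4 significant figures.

1.377 × 10^8 Å

1 mil = 254000 angstroms.
Then 542.00 × 254000 ≈ 1.377 × 10^8 Å.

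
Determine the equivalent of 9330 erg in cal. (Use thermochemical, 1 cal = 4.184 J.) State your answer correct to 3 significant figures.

0.000223 cal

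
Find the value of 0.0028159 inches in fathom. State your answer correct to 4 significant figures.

1 inch = 0.0138889 fathom.
0.0028159 × 0.0138889 ≈ 3.911e-5 fathom.

3.911e-5 fathom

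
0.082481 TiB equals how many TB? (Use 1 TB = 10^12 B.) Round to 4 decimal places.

0.0907 TB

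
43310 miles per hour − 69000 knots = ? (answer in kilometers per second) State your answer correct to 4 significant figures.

-16.14 km/s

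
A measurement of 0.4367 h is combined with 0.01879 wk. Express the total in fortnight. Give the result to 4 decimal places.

0.0107 fortnights

0.4367 h = 0.00129970 fortnight and 0.01879 wk = 0.00939500 fortnight.
0.00129970 + 0.00939500 ≈ 0.0107 fortnight.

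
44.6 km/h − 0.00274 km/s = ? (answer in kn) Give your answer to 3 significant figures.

44.6 km/h = 24.0821 kn and 0.00274 km/s = 5.32613 kn.
24.0821 − 5.32613 ≈ 18.8 kn.

18.8 knots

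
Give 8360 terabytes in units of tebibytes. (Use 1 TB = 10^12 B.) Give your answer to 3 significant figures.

7600 TiB

1 terabyte = 0.909495 TiB.
8360 × 0.909495 ≈ 7600 TiB.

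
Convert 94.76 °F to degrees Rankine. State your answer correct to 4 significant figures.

554.4 degrees Rankine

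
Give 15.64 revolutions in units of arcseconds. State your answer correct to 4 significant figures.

2.027 × 10^7 arcsec

1 revolution = 1.29600 × 10^6 arcseconds.
So 15.64 × 1.29600 × 10^6 ≈ 2.027 × 10^7 arcsec.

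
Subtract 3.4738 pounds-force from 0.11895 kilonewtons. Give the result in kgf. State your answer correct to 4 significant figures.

10.55 kgf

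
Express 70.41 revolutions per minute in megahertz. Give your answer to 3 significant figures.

1.17e-6 megahertz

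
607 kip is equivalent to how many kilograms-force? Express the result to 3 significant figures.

275000 kilograms-force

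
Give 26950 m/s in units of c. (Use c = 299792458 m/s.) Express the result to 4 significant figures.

8.990e-5 c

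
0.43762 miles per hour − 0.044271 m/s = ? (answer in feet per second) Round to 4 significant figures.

0.43762 mph = 0.641843 ft/s and 0.044271 m/s = 0.145246 ft/s.
0.641843 − 0.145246 ≈ 0.4966 ft/s.

0.4966 feet per second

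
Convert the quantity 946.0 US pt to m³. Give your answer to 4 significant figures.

0.4476 m³

1 US pt = 0.000473176 m³.
Thus 946.0 × 0.000473176 ≈ 0.4476 m³.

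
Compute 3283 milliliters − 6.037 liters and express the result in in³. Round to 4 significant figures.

-168.1 cubic inches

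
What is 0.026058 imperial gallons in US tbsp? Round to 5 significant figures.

8.0114 US tbsp

1 imperial gallon = 307.4432 US tablespoons.
Thus 0.026058 × 307.4432 ≈ 8.0114 US tbsp.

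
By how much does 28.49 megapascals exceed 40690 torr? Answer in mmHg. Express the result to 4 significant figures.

28.49 MPa = 213693 mmHg and 40690 torr = 40690.0 mmHg.
213693 − 40690.0 ≈ 173000 mmHg.

173000 mmHg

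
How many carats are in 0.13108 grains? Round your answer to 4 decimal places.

1 gr = 0.323995 ct.
So 0.13108 × 0.323995 ≈ 0.0425 ct.

0.0425 ct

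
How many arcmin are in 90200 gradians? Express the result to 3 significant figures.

4.87 × 10^6 arcminutes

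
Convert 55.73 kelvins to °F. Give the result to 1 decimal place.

-359.4 °F

K = (°F + 459.67) × 5/9.
Applying the formula gives -359.4 °F.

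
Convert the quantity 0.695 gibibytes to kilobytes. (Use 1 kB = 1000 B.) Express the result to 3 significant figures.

1 gibibyte = 1.07374 × 10^6 kilobytes.
So 0.695 × 1.07374 × 10^6 ≈ 746000 kB.

746000 kilobytes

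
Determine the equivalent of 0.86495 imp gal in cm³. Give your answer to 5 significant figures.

3932.1 cubic centimeters

1 imp gal = 4546.09 cubic centimeters.
Then 0.86495 × 4546.09 ≈ 3932.1 cm³.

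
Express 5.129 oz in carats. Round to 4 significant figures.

727.0 ct

1 ounce = 141.748 ct.
So 5.129 × 141.748 ≈ 727.0 ct.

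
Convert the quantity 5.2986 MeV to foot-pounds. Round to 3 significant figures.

1 megaelectronvolt = 1.18170e-13 foot-pounds.
So 5.2986 × 1.18170e-13 ≈ 6.26e-13 ft·lbf.

6.26e-13 ft·lbf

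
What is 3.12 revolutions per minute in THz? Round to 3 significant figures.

5.20e-14 THz

1 revolution per minute = 1.66667e-14 THz.
Then 3.12 × 1.66667e-14 ≈ 5.20e-14 THz.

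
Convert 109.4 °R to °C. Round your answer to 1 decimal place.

°R = (°C + 273.15) × 9/5.
Applying the formula gives -212.4 °C.

-212.4 degrees Celsius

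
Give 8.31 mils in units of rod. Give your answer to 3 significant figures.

1 mil = 5.05051 × 10^-6 rods.
8.31 × 5.05051 × 10^-6 ≈ 4.20 × 10^-5 rod.

4.20 × 10^-5 rods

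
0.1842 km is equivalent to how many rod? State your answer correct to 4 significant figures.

36.63 rod

1 km = 198.839 rods.
So 0.1842 × 198.839 ≈ 36.63 rod.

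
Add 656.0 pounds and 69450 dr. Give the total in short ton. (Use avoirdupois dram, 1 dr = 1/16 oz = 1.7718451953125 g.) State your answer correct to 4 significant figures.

656.0 lb = 0.328000 short ton and 69450 dr = 0.135645 short ton.
0.328000 + 0.135645 ≈ 0.4636 short ton.

0.4636 short ton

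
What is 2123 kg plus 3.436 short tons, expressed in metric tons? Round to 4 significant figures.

5.240 metric tons

2123 kg = 2.12300 t and 3.436 short ton = 3.11709 t.
2.12300 + 3.11709 ≈ 5.240 t.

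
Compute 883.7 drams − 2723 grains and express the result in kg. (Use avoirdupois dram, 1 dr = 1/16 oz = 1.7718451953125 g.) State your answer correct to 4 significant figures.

883.7 dr = 1.56578 kg and 2723 gr = 0.176447 kg.
1.56578 − 0.176447 ≈ 1.389 kg.

1.389 kg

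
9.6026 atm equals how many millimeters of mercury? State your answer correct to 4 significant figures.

1 atmosphere = 760.000 millimeters of mercury.
So 9.6026 × 760.000 ≈ 7298 mmHg.

7298 mmHg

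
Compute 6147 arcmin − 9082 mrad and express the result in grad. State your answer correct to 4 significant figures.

6147 arcmin = 113.833 grad and 9082 mrad = 578.178 grad.
113.833 − 578.178 ≈ -464.3 grad.

-464.3 grad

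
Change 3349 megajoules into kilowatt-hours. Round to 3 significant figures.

930 kWh

1 megajoule = 0.277778 kWh.
So 3349 × 0.277778 ≈ 930 kWh.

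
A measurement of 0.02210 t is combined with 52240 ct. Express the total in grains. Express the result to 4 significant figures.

0.02210 t = 341055 gr and 52240 ct = 161237 gr.
341055 + 161237 ≈ 502300 gr.

502300 gr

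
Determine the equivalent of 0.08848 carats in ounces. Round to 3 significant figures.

1 ct = 0.00705479 oz.
So 0.08848 × 0.00705479 ≈ 0.000624 oz.

0.000624 oz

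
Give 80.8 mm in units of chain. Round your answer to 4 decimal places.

1 millimeter = 4.97097 × 10^-5 chain.
So 80.8 × 4.97097 × 10^-5 ≈ 0.0040 chain.

0.0040 chain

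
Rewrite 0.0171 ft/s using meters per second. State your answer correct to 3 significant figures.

1 foot per second = 0.304800 m/s.
Thus 0.0171 × 0.304800 ≈ 0.00521 m/s.

0.00521 meters per second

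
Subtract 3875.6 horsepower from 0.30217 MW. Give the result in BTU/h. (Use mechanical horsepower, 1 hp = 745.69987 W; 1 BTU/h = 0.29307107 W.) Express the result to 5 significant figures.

-8.8302 × 10^6 BTU/h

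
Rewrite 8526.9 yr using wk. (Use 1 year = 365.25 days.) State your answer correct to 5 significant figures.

444920 weeks

1 yr = 52.1786 weeks.
8526.9 × 52.1786 ≈ 444920 wk.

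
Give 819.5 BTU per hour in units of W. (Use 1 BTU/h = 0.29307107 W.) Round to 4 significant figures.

240.2 W

1 BTU/h = 0.293071 watts.
So 819.5 × 0.293071 ≈ 240.2 W.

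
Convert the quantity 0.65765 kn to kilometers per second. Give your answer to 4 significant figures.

0.0003383 km/s

1 kn = 0.000514444 km/s.
So 0.65765 × 0.000514444 ≈ 0.0003383 km/s.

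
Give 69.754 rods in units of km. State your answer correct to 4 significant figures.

1 rod = 0.00502920 km.
Thus 69.754 × 0.00502920 ≈ 0.3508 km.

0.3508 km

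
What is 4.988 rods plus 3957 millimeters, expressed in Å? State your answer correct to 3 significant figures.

4.988 rod = 2.50856e+11 Å and 3957 mm = 3.95700e+10 Å.
2.50856e+11 + 3.95700e+10 ≈ 2.90e+11 Å.

2.90e+11 Å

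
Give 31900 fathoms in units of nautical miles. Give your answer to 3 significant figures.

31.5 nmi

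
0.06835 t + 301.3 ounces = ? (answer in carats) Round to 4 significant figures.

0.06835 t = 341750 ct and 301.3 oz = 42708.6 ct.
341750 + 42708.6 ≈ 384500 ct.

384500 ct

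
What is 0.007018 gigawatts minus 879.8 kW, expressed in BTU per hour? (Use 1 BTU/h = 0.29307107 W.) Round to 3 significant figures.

0.007018 GW = 2.39464e+7 BTU/h and 879.8 kW = 3.00200e+6 BTU/h.
2.39464e+7 − 3.00200e+6 ≈ 2.09e+7 BTU/h.

2.09e+7 BTU/h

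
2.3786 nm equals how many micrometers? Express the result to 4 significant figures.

1 nanometer = 0.00100000 micrometers.
So 2.3786 × 0.00100000 ≈ 0.002379 μm.

0.002379 μm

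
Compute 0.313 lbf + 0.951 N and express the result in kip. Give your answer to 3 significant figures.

0.313 lbf = 0.000313000 kip and 0.951 N = 0.000213793 kip.
0.000313000 + 0.000213793 ≈ 0.000527 kip.

0.000527 kips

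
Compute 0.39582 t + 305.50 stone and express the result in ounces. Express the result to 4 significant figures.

82390 oz

0.39582 t = 13962.1 oz and 305.50 st = 68432.0 oz.
13962.1 + 68432.0 ≈ 82390 oz.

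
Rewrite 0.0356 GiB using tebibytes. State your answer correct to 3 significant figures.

3.48e-5 tebibytes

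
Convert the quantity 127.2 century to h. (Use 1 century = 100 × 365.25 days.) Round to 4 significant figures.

1 century = 876600 h.
127.2 × 876600 ≈ 1.115e+8 h.

1.115e+8 h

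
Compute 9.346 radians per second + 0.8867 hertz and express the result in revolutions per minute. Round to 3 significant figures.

142 rpm

9.346 rad/s = 89.2477 rpm and 0.8867 Hz = 53.2020 rpm.
89.2477 + 53.2020 ≈ 142 rpm.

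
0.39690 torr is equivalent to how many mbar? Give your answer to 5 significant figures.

0.52916 mbar

1 torr = 1.33322 mbar.
So 0.39690 × 1.33322 ≈ 0.52916 mbar.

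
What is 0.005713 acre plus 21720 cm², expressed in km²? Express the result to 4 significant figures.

2.529e-5 square kilometers

0.005713 acre = 2.31197e-5 km² and 21720 cm² = 2.17200e-6 km².
2.31197e-5 + 2.17200e-6 ≈ 2.529e-5 km².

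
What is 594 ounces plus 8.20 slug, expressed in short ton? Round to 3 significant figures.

0.150 short tons

594 oz = 0.0185625 short ton and 8.20 slug = 0.131914 short ton.
0.0185625 + 0.131914 ≈ 0.150 short ton.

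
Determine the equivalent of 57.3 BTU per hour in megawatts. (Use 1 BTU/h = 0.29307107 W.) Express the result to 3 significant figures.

1 BTU per hour = 2.93071 × 10^-7 megawatts.
57.3 × 2.93071 × 10^-7 ≈ 1.68 × 10^-5 MW.

1.68 × 10^-5 megawatts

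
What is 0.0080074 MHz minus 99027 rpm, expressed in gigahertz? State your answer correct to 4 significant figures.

6.357 × 10^-6 gigahertz

0.0080074 MHz = 8.00740 × 10^-6 GHz and 99027 rpm = 1.65045 × 10^-6 GHz.
8.00740 × 10^-6 − 1.65045 × 10^-6 ≈ 6.357 × 10^-6 GHz.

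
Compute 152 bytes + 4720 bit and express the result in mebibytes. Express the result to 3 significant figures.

0.000708 mebibytes

152 B = 0.000144958 MiB and 4720 bit = 0.000562668 MiB.
0.000144958 + 0.000562668 ≈ 0.000708 MiB.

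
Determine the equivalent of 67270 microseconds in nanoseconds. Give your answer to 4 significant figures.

6.727 × 10^7 nanoseconds

1 microsecond = 1000.00 nanoseconds.
67270 × 1000.00 ≈ 6.727 × 10^7 ns.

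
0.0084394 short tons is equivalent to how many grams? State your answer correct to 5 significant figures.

7656.1 g

1 short ton = 907185 g.
0.0084394 × 907185 ≈ 7656.1 g.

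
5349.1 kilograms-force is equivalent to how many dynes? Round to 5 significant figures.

1 kgf = 980665 dyn.
5349.1 × 980665 ≈ 5.2457e+9 dyn.

5.2457e+9 dyn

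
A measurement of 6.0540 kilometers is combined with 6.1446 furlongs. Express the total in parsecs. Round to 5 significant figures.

2.3626 × 10^-13 pc

6.0540 km = 1.96197 × 10^-13 pc and 6.1446 furlong = 4.00592 × 10^-14 pc.
1.96197 × 10^-13 + 4.00592 × 10^-14 ≈ 2.3626 × 10^-13 pc.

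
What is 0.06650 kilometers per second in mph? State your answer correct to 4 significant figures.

1 kilometer per second = 2236.94 mph.
Then 0.06650 × 2236.94 ≈ 148.8 mph.

148.8 miles per hour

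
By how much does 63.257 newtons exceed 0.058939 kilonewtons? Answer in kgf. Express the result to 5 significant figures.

63.257 N = 6.45042 kgf and 0.058939 kN = 6.01011 kgf.
6.45042 − 6.01011 ≈ 0.44031 kgf.

0.44031 kgf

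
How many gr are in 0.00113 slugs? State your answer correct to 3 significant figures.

1 slug = 225218 gr.
Then 0.00113 × 225218 ≈ 254 gr.

254 gr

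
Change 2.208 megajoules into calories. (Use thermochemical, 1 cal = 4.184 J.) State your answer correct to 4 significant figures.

527700 calories

1 megajoule = 239006 calories.
Thus 2.208 × 239006 ≈ 527700 cal.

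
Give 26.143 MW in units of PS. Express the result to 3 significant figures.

35500 PS

1 megawatt = 1359.62 metric horsepower.
Thus 26.143 × 1359.62 ≈ 35500 PS.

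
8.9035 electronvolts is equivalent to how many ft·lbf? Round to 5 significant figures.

1.0521e-18 ft·lbf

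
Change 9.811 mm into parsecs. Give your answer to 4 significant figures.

1 millimeter = 3.24078 × 10^-20 pc.
So 9.811 × 3.24078 × 10^-20 ≈ 3.180 × 10^-19 pc.

3.180 × 10^-19 pc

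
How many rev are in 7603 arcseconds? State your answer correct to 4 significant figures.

1 arcsecond = 7.71605 × 10^-7 rev.
Thus 7603 × 7.71605 × 10^-7 ≈ 0.005867 rev.

0.005867 rev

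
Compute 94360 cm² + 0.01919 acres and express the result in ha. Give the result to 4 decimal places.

94360 cm² = 0.000943600 ha and 0.01919 acre = 0.00776592 ha.
0.000943600 + 0.00776592 ≈ 0.0087 ha.

0.0087 ha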